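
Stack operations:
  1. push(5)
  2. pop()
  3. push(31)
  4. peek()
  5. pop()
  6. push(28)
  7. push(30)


push(5) -> [5]
pop()->5, []
push(31) -> [31]
peek()->31
pop()->31, []
push(28) -> [28]
push(30) -> [28, 30]

Final stack: [28, 30]


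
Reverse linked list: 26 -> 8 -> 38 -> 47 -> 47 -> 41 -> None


Step 1: curr=26, set curr.next=prev(None) | reversed so far: 26
Step 2: curr=8, set curr.next=prev(26) | reversed so far: 8 -> 26
Step 3: curr=38, set curr.next=prev(8) | reversed so far: 38 -> 8 -> 26
Step 4: curr=47, set curr.next=prev(38) | reversed so far: 47 -> 38 -> 8 -> 26
Step 5: curr=47, set curr.next=prev(47) | reversed so far: 47 -> 47 -> 38 -> 8 -> 26
Step 6: curr=41, set curr.next=prev(47) | reversed so far: 41 -> 47 -> 47 -> 38 -> 8 -> 26

41 -> 47 -> 47 -> 38 -> 8 -> 26 -> None


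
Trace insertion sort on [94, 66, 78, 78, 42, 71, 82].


Initial: [94, 66, 78, 78, 42, 71, 82]
Insert 66: [66, 94, 78, 78, 42, 71, 82]
Insert 78: [66, 78, 94, 78, 42, 71, 82]
Insert 78: [66, 78, 78, 94, 42, 71, 82]
Insert 42: [42, 66, 78, 78, 94, 71, 82]
Insert 71: [42, 66, 71, 78, 78, 94, 82]
Insert 82: [42, 66, 71, 78, 78, 82, 94]

Sorted: [42, 66, 71, 78, 78, 82, 94]


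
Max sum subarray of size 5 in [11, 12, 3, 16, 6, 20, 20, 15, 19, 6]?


[0:5]: 48
[1:6]: 57
[2:7]: 65
[3:8]: 77
[4:9]: 80
[5:10]: 80

Max: 80 at [4:9]


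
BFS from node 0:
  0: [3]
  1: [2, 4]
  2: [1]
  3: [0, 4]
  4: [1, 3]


Visit 0, enqueue [3]
Visit 3, enqueue [4]
Visit 4, enqueue [1]
Visit 1, enqueue [2]
Visit 2, enqueue []

BFS order: [0, 3, 4, 1, 2]


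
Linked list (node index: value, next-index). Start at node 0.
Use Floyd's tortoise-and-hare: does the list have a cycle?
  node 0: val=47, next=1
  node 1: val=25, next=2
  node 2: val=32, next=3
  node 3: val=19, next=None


Floyd's tortoise (slow, +1) and hare (fast, +2):
  init: slow=0, fast=0
  step 1: slow=1, fast=2
  step 2: fast 2->3->None, no cycle

Cycle: no


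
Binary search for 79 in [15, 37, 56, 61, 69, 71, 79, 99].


Step 1: lo=0, hi=7, mid=3, val=61
Step 2: lo=4, hi=7, mid=5, val=71
Step 3: lo=6, hi=7, mid=6, val=79

Found at index 6


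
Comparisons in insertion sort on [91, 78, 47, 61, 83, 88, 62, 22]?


Algorithm: insertion sort
Input: [91, 78, 47, 61, 83, 88, 62, 22]
Sorted: [22, 47, 61, 62, 78, 83, 88, 91]

22


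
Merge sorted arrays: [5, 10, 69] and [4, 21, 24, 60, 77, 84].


Take 4 from B
Take 5 from A
Take 10 from A
Take 21 from B
Take 24 from B
Take 60 from B
Take 69 from A

Merged: [4, 5, 10, 21, 24, 60, 69, 77, 84]


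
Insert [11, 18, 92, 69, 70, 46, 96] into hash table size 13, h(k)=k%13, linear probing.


Insert 11: h=11 -> slot 11
Insert 18: h=5 -> slot 5
Insert 92: h=1 -> slot 1
Insert 69: h=4 -> slot 4
Insert 70: h=5, 1 probes -> slot 6
Insert 46: h=7 -> slot 7
Insert 96: h=5, 3 probes -> slot 8

Table: [None, 92, None, None, 69, 18, 70, 46, 96, None, None, 11, None]


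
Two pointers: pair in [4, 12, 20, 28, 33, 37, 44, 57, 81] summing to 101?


lo=0(4)+hi=8(81)=85
lo=1(12)+hi=8(81)=93
lo=2(20)+hi=8(81)=101

Yes: 20+81=101


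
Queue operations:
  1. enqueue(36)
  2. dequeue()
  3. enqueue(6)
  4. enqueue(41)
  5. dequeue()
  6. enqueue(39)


enqueue(36) -> [36]
dequeue()->36, []
enqueue(6) -> [6]
enqueue(41) -> [6, 41]
dequeue()->6, [41]
enqueue(39) -> [41, 39]

Final queue: [41, 39]


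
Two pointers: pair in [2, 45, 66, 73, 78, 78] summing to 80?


lo=0(2)+hi=5(78)=80

Yes: 2+78=80


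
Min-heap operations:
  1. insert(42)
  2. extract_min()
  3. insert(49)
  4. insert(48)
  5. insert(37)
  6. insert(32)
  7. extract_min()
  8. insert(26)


insert(42) -> [42]
extract_min()->42, []
insert(49) -> [49]
insert(48) -> [48, 49]
insert(37) -> [37, 49, 48]
insert(32) -> [32, 37, 48, 49]
extract_min()->32, [37, 49, 48]
insert(26) -> [26, 37, 48, 49]

Final heap: [26, 37, 48, 49]


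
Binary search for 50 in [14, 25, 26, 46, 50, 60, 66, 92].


Step 1: lo=0, hi=7, mid=3, val=46
Step 2: lo=4, hi=7, mid=5, val=60
Step 3: lo=4, hi=4, mid=4, val=50

Found at index 4


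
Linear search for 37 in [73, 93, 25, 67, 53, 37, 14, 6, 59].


i=0: 73!=37
i=1: 93!=37
i=2: 25!=37
i=3: 67!=37
i=4: 53!=37
i=5: 37==37 found!

Found at 5, 6 comps


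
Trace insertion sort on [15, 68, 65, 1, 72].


Initial: [15, 68, 65, 1, 72]
Insert 68: [15, 68, 65, 1, 72]
Insert 65: [15, 65, 68, 1, 72]
Insert 1: [1, 15, 65, 68, 72]
Insert 72: [1, 15, 65, 68, 72]

Sorted: [1, 15, 65, 68, 72]


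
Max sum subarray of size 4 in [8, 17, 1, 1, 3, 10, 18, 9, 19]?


[0:4]: 27
[1:5]: 22
[2:6]: 15
[3:7]: 32
[4:8]: 40
[5:9]: 56

Max: 56 at [5:9]


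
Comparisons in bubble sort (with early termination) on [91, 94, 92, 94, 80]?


Algorithm: bubble sort (with early termination)
Input: [91, 94, 92, 94, 80]
Sorted: [80, 91, 92, 94, 94]

10


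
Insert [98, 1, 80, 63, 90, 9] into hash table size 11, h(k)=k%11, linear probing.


Insert 98: h=10 -> slot 10
Insert 1: h=1 -> slot 1
Insert 80: h=3 -> slot 3
Insert 63: h=8 -> slot 8
Insert 90: h=2 -> slot 2
Insert 9: h=9 -> slot 9

Table: [None, 1, 90, 80, None, None, None, None, 63, 9, 98]


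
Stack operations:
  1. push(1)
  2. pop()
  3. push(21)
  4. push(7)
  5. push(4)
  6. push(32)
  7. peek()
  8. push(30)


push(1) -> [1]
pop()->1, []
push(21) -> [21]
push(7) -> [21, 7]
push(4) -> [21, 7, 4]
push(32) -> [21, 7, 4, 32]
peek()->32
push(30) -> [21, 7, 4, 32, 30]

Final stack: [21, 7, 4, 32, 30]


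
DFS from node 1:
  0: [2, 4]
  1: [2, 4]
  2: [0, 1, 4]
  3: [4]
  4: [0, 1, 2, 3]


Visit 1, push [4, 2]
Visit 2, push [4, 0]
Visit 0, push [4]
Visit 4, push [3]
Visit 3, push []

DFS order: [1, 2, 0, 4, 3]


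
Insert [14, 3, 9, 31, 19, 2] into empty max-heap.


Insert 14: [14]
Insert 3: [14, 3]
Insert 9: [14, 3, 9]
Insert 31: [31, 14, 9, 3]
Insert 19: [31, 19, 9, 3, 14]
Insert 2: [31, 19, 9, 3, 14, 2]

Final heap: [31, 19, 9, 3, 14, 2]


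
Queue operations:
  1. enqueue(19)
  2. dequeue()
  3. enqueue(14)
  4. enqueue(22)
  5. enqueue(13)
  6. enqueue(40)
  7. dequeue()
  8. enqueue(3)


enqueue(19) -> [19]
dequeue()->19, []
enqueue(14) -> [14]
enqueue(22) -> [14, 22]
enqueue(13) -> [14, 22, 13]
enqueue(40) -> [14, 22, 13, 40]
dequeue()->14, [22, 13, 40]
enqueue(3) -> [22, 13, 40, 3]

Final queue: [22, 13, 40, 3]


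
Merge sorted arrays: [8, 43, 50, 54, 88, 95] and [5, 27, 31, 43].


Take 5 from B
Take 8 from A
Take 27 from B
Take 31 from B
Take 43 from A
Take 43 from B

Merged: [5, 8, 27, 31, 43, 43, 50, 54, 88, 95]


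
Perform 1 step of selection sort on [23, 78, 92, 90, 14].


Initial: [23, 78, 92, 90, 14]
Step 1: min=14 at 4
  Swap: [14, 78, 92, 90, 23]

After 1 step: [14, 78, 92, 90, 23]


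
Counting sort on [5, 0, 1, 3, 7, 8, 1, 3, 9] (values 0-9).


Input: [5, 0, 1, 3, 7, 8, 1, 3, 9]
Counts: [1, 2, 0, 2, 0, 1, 0, 1, 1, 1]

Sorted: [0, 1, 1, 3, 3, 5, 7, 8, 9]


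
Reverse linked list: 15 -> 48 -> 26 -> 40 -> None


Step 1: curr=15, set curr.next=prev(None) | reversed so far: 15
Step 2: curr=48, set curr.next=prev(15) | reversed so far: 48 -> 15
Step 3: curr=26, set curr.next=prev(48) | reversed so far: 26 -> 48 -> 15
Step 4: curr=40, set curr.next=prev(26) | reversed so far: 40 -> 26 -> 48 -> 15

40 -> 26 -> 48 -> 15 -> None


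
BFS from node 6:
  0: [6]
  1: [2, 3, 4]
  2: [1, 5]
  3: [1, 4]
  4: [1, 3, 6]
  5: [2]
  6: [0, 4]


Visit 6, enqueue [0, 4]
Visit 0, enqueue []
Visit 4, enqueue [1, 3]
Visit 1, enqueue [2]
Visit 3, enqueue []
Visit 2, enqueue [5]
Visit 5, enqueue []

BFS order: [6, 0, 4, 1, 3, 2, 5]


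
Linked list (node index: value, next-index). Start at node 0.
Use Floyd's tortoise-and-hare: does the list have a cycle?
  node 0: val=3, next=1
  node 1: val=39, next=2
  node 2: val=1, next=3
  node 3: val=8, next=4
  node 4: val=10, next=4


Floyd's tortoise (slow, +1) and hare (fast, +2):
  init: slow=0, fast=0
  step 1: slow=1, fast=2
  step 2: slow=2, fast=4
  step 3: slow=3, fast=4
  step 4: slow=4, fast=4
  slow == fast at node 4: cycle detected

Cycle: yes


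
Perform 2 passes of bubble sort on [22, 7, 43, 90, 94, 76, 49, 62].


Initial: [22, 7, 43, 90, 94, 76, 49, 62]
Pass 1: [7, 22, 43, 90, 76, 49, 62, 94] (4 swaps)
Pass 2: [7, 22, 43, 76, 49, 62, 90, 94] (3 swaps)

After 2 passes: [7, 22, 43, 76, 49, 62, 90, 94]


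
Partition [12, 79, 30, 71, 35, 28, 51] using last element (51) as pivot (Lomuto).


Pivot: 51
  12 <= 51: advance i (no swap)
  30 <= 51: swap -> [12, 30, 79, 71, 35, 28, 51]
  35 <= 51: swap -> [12, 30, 35, 71, 79, 28, 51]
  28 <= 51: swap -> [12, 30, 35, 28, 79, 71, 51]
Place pivot at 4: [12, 30, 35, 28, 51, 71, 79]

Partitioned: [12, 30, 35, 28, 51, 71, 79]


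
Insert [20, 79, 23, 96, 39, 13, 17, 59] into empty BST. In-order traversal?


Insert 20: root
Insert 79: R from 20
Insert 23: R from 20 -> L from 79
Insert 96: R from 20 -> R from 79
Insert 39: R from 20 -> L from 79 -> R from 23
Insert 13: L from 20
Insert 17: L from 20 -> R from 13
Insert 59: R from 20 -> L from 79 -> R from 23 -> R from 39

In-order: [13, 17, 20, 23, 39, 59, 79, 96]


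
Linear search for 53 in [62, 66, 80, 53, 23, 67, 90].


i=0: 62!=53
i=1: 66!=53
i=2: 80!=53
i=3: 53==53 found!

Found at 3, 4 comps


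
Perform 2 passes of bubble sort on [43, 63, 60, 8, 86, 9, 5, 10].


Initial: [43, 63, 60, 8, 86, 9, 5, 10]
Pass 1: [43, 60, 8, 63, 9, 5, 10, 86] (5 swaps)
Pass 2: [43, 8, 60, 9, 5, 10, 63, 86] (4 swaps)

After 2 passes: [43, 8, 60, 9, 5, 10, 63, 86]


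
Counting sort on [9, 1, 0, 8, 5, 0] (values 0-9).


Input: [9, 1, 0, 8, 5, 0]
Counts: [2, 1, 0, 0, 0, 1, 0, 0, 1, 1]

Sorted: [0, 0, 1, 5, 8, 9]


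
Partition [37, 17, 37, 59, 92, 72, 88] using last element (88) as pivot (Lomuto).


Pivot: 88
  37 <= 88: advance i (no swap)
  17 <= 88: advance i (no swap)
  37 <= 88: advance i (no swap)
  59 <= 88: advance i (no swap)
  72 <= 88: swap -> [37, 17, 37, 59, 72, 92, 88]
Place pivot at 5: [37, 17, 37, 59, 72, 88, 92]

Partitioned: [37, 17, 37, 59, 72, 88, 92]


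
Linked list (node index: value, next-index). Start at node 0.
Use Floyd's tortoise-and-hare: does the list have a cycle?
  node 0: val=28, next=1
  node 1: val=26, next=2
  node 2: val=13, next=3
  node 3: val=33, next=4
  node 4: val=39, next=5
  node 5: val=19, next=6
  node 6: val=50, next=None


Floyd's tortoise (slow, +1) and hare (fast, +2):
  init: slow=0, fast=0
  step 1: slow=1, fast=2
  step 2: slow=2, fast=4
  step 3: slow=3, fast=6
  step 4: fast -> None, no cycle

Cycle: no


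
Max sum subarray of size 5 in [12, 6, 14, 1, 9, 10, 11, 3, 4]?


[0:5]: 42
[1:6]: 40
[2:7]: 45
[3:8]: 34
[4:9]: 37

Max: 45 at [2:7]


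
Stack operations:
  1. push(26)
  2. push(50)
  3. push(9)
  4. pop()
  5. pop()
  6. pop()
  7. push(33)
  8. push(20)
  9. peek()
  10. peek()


push(26) -> [26]
push(50) -> [26, 50]
push(9) -> [26, 50, 9]
pop()->9, [26, 50]
pop()->50, [26]
pop()->26, []
push(33) -> [33]
push(20) -> [33, 20]
peek()->20
peek()->20

Final stack: [33, 20]


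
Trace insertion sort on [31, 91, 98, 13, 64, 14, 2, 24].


Initial: [31, 91, 98, 13, 64, 14, 2, 24]
Insert 91: [31, 91, 98, 13, 64, 14, 2, 24]
Insert 98: [31, 91, 98, 13, 64, 14, 2, 24]
Insert 13: [13, 31, 91, 98, 64, 14, 2, 24]
Insert 64: [13, 31, 64, 91, 98, 14, 2, 24]
Insert 14: [13, 14, 31, 64, 91, 98, 2, 24]
Insert 2: [2, 13, 14, 31, 64, 91, 98, 24]
Insert 24: [2, 13, 14, 24, 31, 64, 91, 98]

Sorted: [2, 13, 14, 24, 31, 64, 91, 98]


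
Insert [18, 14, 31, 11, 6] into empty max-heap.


Insert 18: [18]
Insert 14: [18, 14]
Insert 31: [31, 14, 18]
Insert 11: [31, 14, 18, 11]
Insert 6: [31, 14, 18, 11, 6]

Final heap: [31, 14, 18, 11, 6]


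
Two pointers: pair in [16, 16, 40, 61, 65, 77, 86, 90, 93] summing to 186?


lo=0(16)+hi=8(93)=109
lo=1(16)+hi=8(93)=109
lo=2(40)+hi=8(93)=133
lo=3(61)+hi=8(93)=154
lo=4(65)+hi=8(93)=158
lo=5(77)+hi=8(93)=170
lo=6(86)+hi=8(93)=179
lo=7(90)+hi=8(93)=183

No pair found


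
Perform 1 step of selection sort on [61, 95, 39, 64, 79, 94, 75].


Initial: [61, 95, 39, 64, 79, 94, 75]
Step 1: min=39 at 2
  Swap: [39, 95, 61, 64, 79, 94, 75]

After 1 step: [39, 95, 61, 64, 79, 94, 75]


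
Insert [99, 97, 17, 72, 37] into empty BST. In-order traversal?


Insert 99: root
Insert 97: L from 99
Insert 17: L from 99 -> L from 97
Insert 72: L from 99 -> L from 97 -> R from 17
Insert 37: L from 99 -> L from 97 -> R from 17 -> L from 72

In-order: [17, 37, 72, 97, 99]


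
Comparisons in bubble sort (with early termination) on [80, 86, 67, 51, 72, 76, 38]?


Algorithm: bubble sort (with early termination)
Input: [80, 86, 67, 51, 72, 76, 38]
Sorted: [38, 51, 67, 72, 76, 80, 86]

21


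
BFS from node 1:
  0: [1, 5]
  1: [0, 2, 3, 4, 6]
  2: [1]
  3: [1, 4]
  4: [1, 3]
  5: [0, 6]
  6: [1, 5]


Visit 1, enqueue [0, 2, 3, 4, 6]
Visit 0, enqueue [5]
Visit 2, enqueue []
Visit 3, enqueue []
Visit 4, enqueue []
Visit 6, enqueue []
Visit 5, enqueue []

BFS order: [1, 0, 2, 3, 4, 6, 5]


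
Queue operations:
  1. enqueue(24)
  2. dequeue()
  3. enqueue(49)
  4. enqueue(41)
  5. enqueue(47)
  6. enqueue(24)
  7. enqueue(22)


enqueue(24) -> [24]
dequeue()->24, []
enqueue(49) -> [49]
enqueue(41) -> [49, 41]
enqueue(47) -> [49, 41, 47]
enqueue(24) -> [49, 41, 47, 24]
enqueue(22) -> [49, 41, 47, 24, 22]

Final queue: [49, 41, 47, 24, 22]


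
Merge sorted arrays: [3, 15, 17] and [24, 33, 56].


Take 3 from A
Take 15 from A
Take 17 from A

Merged: [3, 15, 17, 24, 33, 56]


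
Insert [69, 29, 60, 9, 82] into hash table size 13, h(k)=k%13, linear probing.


Insert 69: h=4 -> slot 4
Insert 29: h=3 -> slot 3
Insert 60: h=8 -> slot 8
Insert 9: h=9 -> slot 9
Insert 82: h=4, 1 probes -> slot 5

Table: [None, None, None, 29, 69, 82, None, None, 60, 9, None, None, None]


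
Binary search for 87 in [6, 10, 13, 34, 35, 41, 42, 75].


Step 1: lo=0, hi=7, mid=3, val=34
Step 2: lo=4, hi=7, mid=5, val=41
Step 3: lo=6, hi=7, mid=6, val=42
Step 4: lo=7, hi=7, mid=7, val=75

Not found


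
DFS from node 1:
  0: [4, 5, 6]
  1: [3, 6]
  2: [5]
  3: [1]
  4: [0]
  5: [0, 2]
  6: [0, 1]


Visit 1, push [6, 3]
Visit 3, push []
Visit 6, push [0]
Visit 0, push [5, 4]
Visit 4, push []
Visit 5, push [2]
Visit 2, push []

DFS order: [1, 3, 6, 0, 4, 5, 2]


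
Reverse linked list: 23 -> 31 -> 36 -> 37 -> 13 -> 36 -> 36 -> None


Step 1: curr=23, set curr.next=prev(None) | reversed so far: 23
Step 2: curr=31, set curr.next=prev(23) | reversed so far: 31 -> 23
Step 3: curr=36, set curr.next=prev(31) | reversed so far: 36 -> 31 -> 23
Step 4: curr=37, set curr.next=prev(36) | reversed so far: 37 -> 36 -> 31 -> 23
Step 5: curr=13, set curr.next=prev(37) | reversed so far: 13 -> 37 -> 36 -> 31 -> 23
Step 6: curr=36, set curr.next=prev(13) | reversed so far: 36 -> 13 -> 37 -> 36 -> 31 -> 23
Step 7: curr=36, set curr.next=prev(36) | reversed so far: 36 -> 36 -> 13 -> 37 -> 36 -> 31 -> 23

36 -> 36 -> 13 -> 37 -> 36 -> 31 -> 23 -> None


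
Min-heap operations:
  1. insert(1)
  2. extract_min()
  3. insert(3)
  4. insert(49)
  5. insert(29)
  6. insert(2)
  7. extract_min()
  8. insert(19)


insert(1) -> [1]
extract_min()->1, []
insert(3) -> [3]
insert(49) -> [3, 49]
insert(29) -> [3, 49, 29]
insert(2) -> [2, 3, 29, 49]
extract_min()->2, [3, 49, 29]
insert(19) -> [3, 19, 29, 49]

Final heap: [3, 19, 29, 49]


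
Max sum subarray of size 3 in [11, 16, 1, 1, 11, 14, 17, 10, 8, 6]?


[0:3]: 28
[1:4]: 18
[2:5]: 13
[3:6]: 26
[4:7]: 42
[5:8]: 41
[6:9]: 35
[7:10]: 24

Max: 42 at [4:7]


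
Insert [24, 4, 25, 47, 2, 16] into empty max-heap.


Insert 24: [24]
Insert 4: [24, 4]
Insert 25: [25, 4, 24]
Insert 47: [47, 25, 24, 4]
Insert 2: [47, 25, 24, 4, 2]
Insert 16: [47, 25, 24, 4, 2, 16]

Final heap: [47, 25, 24, 4, 2, 16]


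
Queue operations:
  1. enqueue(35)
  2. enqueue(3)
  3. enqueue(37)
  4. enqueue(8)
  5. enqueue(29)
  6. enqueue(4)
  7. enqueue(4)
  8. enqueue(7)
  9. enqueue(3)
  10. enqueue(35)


enqueue(35) -> [35]
enqueue(3) -> [35, 3]
enqueue(37) -> [35, 3, 37]
enqueue(8) -> [35, 3, 37, 8]
enqueue(29) -> [35, 3, 37, 8, 29]
enqueue(4) -> [35, 3, 37, 8, 29, 4]
enqueue(4) -> [35, 3, 37, 8, 29, 4, 4]
enqueue(7) -> [35, 3, 37, 8, 29, 4, 4, 7]
enqueue(3) -> [35, 3, 37, 8, 29, 4, 4, 7, 3]
enqueue(35) -> [35, 3, 37, 8, 29, 4, 4, 7, 3, 35]

Final queue: [35, 3, 37, 8, 29, 4, 4, 7, 3, 35]


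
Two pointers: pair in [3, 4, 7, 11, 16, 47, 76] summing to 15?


lo=0(3)+hi=6(76)=79
lo=0(3)+hi=5(47)=50
lo=0(3)+hi=4(16)=19
lo=0(3)+hi=3(11)=14
lo=1(4)+hi=3(11)=15

Yes: 4+11=15


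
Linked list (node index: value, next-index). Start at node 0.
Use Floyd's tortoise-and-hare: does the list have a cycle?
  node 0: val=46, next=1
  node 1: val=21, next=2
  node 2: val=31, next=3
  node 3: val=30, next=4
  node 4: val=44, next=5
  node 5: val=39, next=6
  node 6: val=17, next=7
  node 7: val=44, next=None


Floyd's tortoise (slow, +1) and hare (fast, +2):
  init: slow=0, fast=0
  step 1: slow=1, fast=2
  step 2: slow=2, fast=4
  step 3: slow=3, fast=6
  step 4: fast 6->7->None, no cycle

Cycle: no


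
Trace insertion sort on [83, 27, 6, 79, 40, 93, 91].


Initial: [83, 27, 6, 79, 40, 93, 91]
Insert 27: [27, 83, 6, 79, 40, 93, 91]
Insert 6: [6, 27, 83, 79, 40, 93, 91]
Insert 79: [6, 27, 79, 83, 40, 93, 91]
Insert 40: [6, 27, 40, 79, 83, 93, 91]
Insert 93: [6, 27, 40, 79, 83, 93, 91]
Insert 91: [6, 27, 40, 79, 83, 91, 93]

Sorted: [6, 27, 40, 79, 83, 91, 93]


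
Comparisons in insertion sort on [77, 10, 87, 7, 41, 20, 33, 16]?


Algorithm: insertion sort
Input: [77, 10, 87, 7, 41, 20, 33, 16]
Sorted: [7, 10, 16, 20, 33, 41, 77, 87]

22


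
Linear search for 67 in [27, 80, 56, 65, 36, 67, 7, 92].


i=0: 27!=67
i=1: 80!=67
i=2: 56!=67
i=3: 65!=67
i=4: 36!=67
i=5: 67==67 found!

Found at 5, 6 comps


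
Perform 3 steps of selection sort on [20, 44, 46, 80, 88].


Initial: [20, 44, 46, 80, 88]
Step 1: min=20 at 0
  Swap: [20, 44, 46, 80, 88]
Step 2: min=44 at 1
  Swap: [20, 44, 46, 80, 88]
Step 3: min=46 at 2
  Swap: [20, 44, 46, 80, 88]

After 3 steps: [20, 44, 46, 80, 88]


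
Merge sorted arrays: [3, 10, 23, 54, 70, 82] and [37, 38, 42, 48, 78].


Take 3 from A
Take 10 from A
Take 23 from A
Take 37 from B
Take 38 from B
Take 42 from B
Take 48 from B
Take 54 from A
Take 70 from A
Take 78 from B

Merged: [3, 10, 23, 37, 38, 42, 48, 54, 70, 78, 82]


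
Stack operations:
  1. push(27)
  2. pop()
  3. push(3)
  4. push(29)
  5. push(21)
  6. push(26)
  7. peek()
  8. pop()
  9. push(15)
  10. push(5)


push(27) -> [27]
pop()->27, []
push(3) -> [3]
push(29) -> [3, 29]
push(21) -> [3, 29, 21]
push(26) -> [3, 29, 21, 26]
peek()->26
pop()->26, [3, 29, 21]
push(15) -> [3, 29, 21, 15]
push(5) -> [3, 29, 21, 15, 5]

Final stack: [3, 29, 21, 15, 5]


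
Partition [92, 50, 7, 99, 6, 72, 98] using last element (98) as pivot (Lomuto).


Pivot: 98
  92 <= 98: advance i (no swap)
  50 <= 98: advance i (no swap)
  7 <= 98: advance i (no swap)
  6 <= 98: swap -> [92, 50, 7, 6, 99, 72, 98]
  72 <= 98: swap -> [92, 50, 7, 6, 72, 99, 98]
Place pivot at 5: [92, 50, 7, 6, 72, 98, 99]

Partitioned: [92, 50, 7, 6, 72, 98, 99]


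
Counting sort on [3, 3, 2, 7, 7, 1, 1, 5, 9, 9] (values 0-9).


Input: [3, 3, 2, 7, 7, 1, 1, 5, 9, 9]
Counts: [0, 2, 1, 2, 0, 1, 0, 2, 0, 2]

Sorted: [1, 1, 2, 3, 3, 5, 7, 7, 9, 9]


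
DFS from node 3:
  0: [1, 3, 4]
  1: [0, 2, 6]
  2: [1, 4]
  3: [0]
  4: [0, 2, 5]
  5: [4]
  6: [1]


Visit 3, push [0]
Visit 0, push [4, 1]
Visit 1, push [6, 2]
Visit 2, push [4]
Visit 4, push [5]
Visit 5, push []
Visit 6, push []

DFS order: [3, 0, 1, 2, 4, 5, 6]


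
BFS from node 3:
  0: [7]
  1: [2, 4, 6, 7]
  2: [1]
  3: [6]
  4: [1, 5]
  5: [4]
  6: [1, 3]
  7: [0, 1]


Visit 3, enqueue [6]
Visit 6, enqueue [1]
Visit 1, enqueue [2, 4, 7]
Visit 2, enqueue []
Visit 4, enqueue [5]
Visit 7, enqueue [0]
Visit 5, enqueue []
Visit 0, enqueue []

BFS order: [3, 6, 1, 2, 4, 7, 5, 0]


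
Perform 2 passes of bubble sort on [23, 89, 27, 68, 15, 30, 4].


Initial: [23, 89, 27, 68, 15, 30, 4]
Pass 1: [23, 27, 68, 15, 30, 4, 89] (5 swaps)
Pass 2: [23, 27, 15, 30, 4, 68, 89] (3 swaps)

After 2 passes: [23, 27, 15, 30, 4, 68, 89]


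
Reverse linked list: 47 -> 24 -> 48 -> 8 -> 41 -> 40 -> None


Step 1: curr=47, set curr.next=prev(None) | reversed so far: 47
Step 2: curr=24, set curr.next=prev(47) | reversed so far: 24 -> 47
Step 3: curr=48, set curr.next=prev(24) | reversed so far: 48 -> 24 -> 47
Step 4: curr=8, set curr.next=prev(48) | reversed so far: 8 -> 48 -> 24 -> 47
Step 5: curr=41, set curr.next=prev(8) | reversed so far: 41 -> 8 -> 48 -> 24 -> 47
Step 6: curr=40, set curr.next=prev(41) | reversed so far: 40 -> 41 -> 8 -> 48 -> 24 -> 47

40 -> 41 -> 8 -> 48 -> 24 -> 47 -> None


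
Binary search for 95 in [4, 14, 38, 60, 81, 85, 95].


Step 1: lo=0, hi=6, mid=3, val=60
Step 2: lo=4, hi=6, mid=5, val=85
Step 3: lo=6, hi=6, mid=6, val=95

Found at index 6


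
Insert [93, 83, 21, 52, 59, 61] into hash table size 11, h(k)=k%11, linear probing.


Insert 93: h=5 -> slot 5
Insert 83: h=6 -> slot 6
Insert 21: h=10 -> slot 10
Insert 52: h=8 -> slot 8
Insert 59: h=4 -> slot 4
Insert 61: h=6, 1 probes -> slot 7

Table: [None, None, None, None, 59, 93, 83, 61, 52, None, 21]


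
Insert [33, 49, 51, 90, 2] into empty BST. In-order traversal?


Insert 33: root
Insert 49: R from 33
Insert 51: R from 33 -> R from 49
Insert 90: R from 33 -> R from 49 -> R from 51
Insert 2: L from 33

In-order: [2, 33, 49, 51, 90]


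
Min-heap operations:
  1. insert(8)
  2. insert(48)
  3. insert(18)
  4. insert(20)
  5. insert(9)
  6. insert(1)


insert(8) -> [8]
insert(48) -> [8, 48]
insert(18) -> [8, 48, 18]
insert(20) -> [8, 20, 18, 48]
insert(9) -> [8, 9, 18, 48, 20]
insert(1) -> [1, 9, 8, 48, 20, 18]

Final heap: [1, 9, 8, 48, 20, 18]


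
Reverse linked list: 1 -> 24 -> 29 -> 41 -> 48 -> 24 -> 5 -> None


Step 1: curr=1, set curr.next=prev(None) | reversed so far: 1
Step 2: curr=24, set curr.next=prev(1) | reversed so far: 24 -> 1
Step 3: curr=29, set curr.next=prev(24) | reversed so far: 29 -> 24 -> 1
Step 4: curr=41, set curr.next=prev(29) | reversed so far: 41 -> 29 -> 24 -> 1
Step 5: curr=48, set curr.next=prev(41) | reversed so far: 48 -> 41 -> 29 -> 24 -> 1
Step 6: curr=24, set curr.next=prev(48) | reversed so far: 24 -> 48 -> 41 -> 29 -> 24 -> 1
Step 7: curr=5, set curr.next=prev(24) | reversed so far: 5 -> 24 -> 48 -> 41 -> 29 -> 24 -> 1

5 -> 24 -> 48 -> 41 -> 29 -> 24 -> 1 -> None


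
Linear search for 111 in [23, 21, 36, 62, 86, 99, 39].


i=0: 23!=111
i=1: 21!=111
i=2: 36!=111
i=3: 62!=111
i=4: 86!=111
i=5: 99!=111
i=6: 39!=111

Not found, 7 comps


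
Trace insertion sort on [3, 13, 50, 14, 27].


Initial: [3, 13, 50, 14, 27]
Insert 13: [3, 13, 50, 14, 27]
Insert 50: [3, 13, 50, 14, 27]
Insert 14: [3, 13, 14, 50, 27]
Insert 27: [3, 13, 14, 27, 50]

Sorted: [3, 13, 14, 27, 50]


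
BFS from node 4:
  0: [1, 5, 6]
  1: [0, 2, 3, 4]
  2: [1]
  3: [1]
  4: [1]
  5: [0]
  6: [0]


Visit 4, enqueue [1]
Visit 1, enqueue [0, 2, 3]
Visit 0, enqueue [5, 6]
Visit 2, enqueue []
Visit 3, enqueue []
Visit 5, enqueue []
Visit 6, enqueue []

BFS order: [4, 1, 0, 2, 3, 5, 6]


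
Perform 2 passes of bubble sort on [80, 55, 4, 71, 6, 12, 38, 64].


Initial: [80, 55, 4, 71, 6, 12, 38, 64]
Pass 1: [55, 4, 71, 6, 12, 38, 64, 80] (7 swaps)
Pass 2: [4, 55, 6, 12, 38, 64, 71, 80] (5 swaps)

After 2 passes: [4, 55, 6, 12, 38, 64, 71, 80]


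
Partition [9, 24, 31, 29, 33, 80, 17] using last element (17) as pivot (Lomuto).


Pivot: 17
  9 <= 17: advance i (no swap)
Place pivot at 1: [9, 17, 31, 29, 33, 80, 24]

Partitioned: [9, 17, 31, 29, 33, 80, 24]


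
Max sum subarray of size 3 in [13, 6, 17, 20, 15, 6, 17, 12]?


[0:3]: 36
[1:4]: 43
[2:5]: 52
[3:6]: 41
[4:7]: 38
[5:8]: 35

Max: 52 at [2:5]


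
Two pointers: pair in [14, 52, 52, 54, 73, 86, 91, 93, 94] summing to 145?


lo=0(14)+hi=8(94)=108
lo=1(52)+hi=8(94)=146
lo=1(52)+hi=7(93)=145

Yes: 52+93=145


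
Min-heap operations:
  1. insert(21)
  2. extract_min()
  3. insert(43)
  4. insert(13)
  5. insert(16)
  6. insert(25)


insert(21) -> [21]
extract_min()->21, []
insert(43) -> [43]
insert(13) -> [13, 43]
insert(16) -> [13, 43, 16]
insert(25) -> [13, 25, 16, 43]

Final heap: [13, 25, 16, 43]


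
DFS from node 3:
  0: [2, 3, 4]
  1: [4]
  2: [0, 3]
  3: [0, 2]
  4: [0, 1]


Visit 3, push [2, 0]
Visit 0, push [4, 2]
Visit 2, push []
Visit 4, push [1]
Visit 1, push []

DFS order: [3, 0, 2, 4, 1]


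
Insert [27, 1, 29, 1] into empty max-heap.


Insert 27: [27]
Insert 1: [27, 1]
Insert 29: [29, 1, 27]
Insert 1: [29, 1, 27, 1]

Final heap: [29, 1, 27, 1]


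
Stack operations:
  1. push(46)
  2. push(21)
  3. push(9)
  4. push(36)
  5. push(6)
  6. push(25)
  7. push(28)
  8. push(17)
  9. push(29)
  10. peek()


push(46) -> [46]
push(21) -> [46, 21]
push(9) -> [46, 21, 9]
push(36) -> [46, 21, 9, 36]
push(6) -> [46, 21, 9, 36, 6]
push(25) -> [46, 21, 9, 36, 6, 25]
push(28) -> [46, 21, 9, 36, 6, 25, 28]
push(17) -> [46, 21, 9, 36, 6, 25, 28, 17]
push(29) -> [46, 21, 9, 36, 6, 25, 28, 17, 29]
peek()->29

Final stack: [46, 21, 9, 36, 6, 25, 28, 17, 29]


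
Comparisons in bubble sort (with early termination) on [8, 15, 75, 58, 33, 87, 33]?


Algorithm: bubble sort (with early termination)
Input: [8, 15, 75, 58, 33, 87, 33]
Sorted: [8, 15, 33, 33, 58, 75, 87]

18


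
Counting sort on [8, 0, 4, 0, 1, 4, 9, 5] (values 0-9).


Input: [8, 0, 4, 0, 1, 4, 9, 5]
Counts: [2, 1, 0, 0, 2, 1, 0, 0, 1, 1]

Sorted: [0, 0, 1, 4, 4, 5, 8, 9]


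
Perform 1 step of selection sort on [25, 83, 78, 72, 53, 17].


Initial: [25, 83, 78, 72, 53, 17]
Step 1: min=17 at 5
  Swap: [17, 83, 78, 72, 53, 25]

After 1 step: [17, 83, 78, 72, 53, 25]


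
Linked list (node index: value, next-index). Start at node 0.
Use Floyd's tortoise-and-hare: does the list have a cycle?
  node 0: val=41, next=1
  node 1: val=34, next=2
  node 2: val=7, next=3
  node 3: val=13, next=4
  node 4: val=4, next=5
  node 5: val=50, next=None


Floyd's tortoise (slow, +1) and hare (fast, +2):
  init: slow=0, fast=0
  step 1: slow=1, fast=2
  step 2: slow=2, fast=4
  step 3: fast 4->5->None, no cycle

Cycle: no


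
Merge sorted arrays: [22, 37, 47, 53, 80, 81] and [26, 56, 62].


Take 22 from A
Take 26 from B
Take 37 from A
Take 47 from A
Take 53 from A
Take 56 from B
Take 62 from B

Merged: [22, 26, 37, 47, 53, 56, 62, 80, 81]


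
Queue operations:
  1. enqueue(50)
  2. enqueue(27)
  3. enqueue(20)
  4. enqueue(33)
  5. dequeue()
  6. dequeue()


enqueue(50) -> [50]
enqueue(27) -> [50, 27]
enqueue(20) -> [50, 27, 20]
enqueue(33) -> [50, 27, 20, 33]
dequeue()->50, [27, 20, 33]
dequeue()->27, [20, 33]

Final queue: [20, 33]


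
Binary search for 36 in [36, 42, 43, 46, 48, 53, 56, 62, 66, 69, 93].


Step 1: lo=0, hi=10, mid=5, val=53
Step 2: lo=0, hi=4, mid=2, val=43
Step 3: lo=0, hi=1, mid=0, val=36

Found at index 0


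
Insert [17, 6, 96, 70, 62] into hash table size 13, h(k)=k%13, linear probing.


Insert 17: h=4 -> slot 4
Insert 6: h=6 -> slot 6
Insert 96: h=5 -> slot 5
Insert 70: h=5, 2 probes -> slot 7
Insert 62: h=10 -> slot 10

Table: [None, None, None, None, 17, 96, 6, 70, None, None, 62, None, None]


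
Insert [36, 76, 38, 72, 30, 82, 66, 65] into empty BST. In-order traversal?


Insert 36: root
Insert 76: R from 36
Insert 38: R from 36 -> L from 76
Insert 72: R from 36 -> L from 76 -> R from 38
Insert 30: L from 36
Insert 82: R from 36 -> R from 76
Insert 66: R from 36 -> L from 76 -> R from 38 -> L from 72
Insert 65: R from 36 -> L from 76 -> R from 38 -> L from 72 -> L from 66

In-order: [30, 36, 38, 65, 66, 72, 76, 82]


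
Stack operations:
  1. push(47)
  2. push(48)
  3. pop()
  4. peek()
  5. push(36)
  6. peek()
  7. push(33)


push(47) -> [47]
push(48) -> [47, 48]
pop()->48, [47]
peek()->47
push(36) -> [47, 36]
peek()->36
push(33) -> [47, 36, 33]

Final stack: [47, 36, 33]


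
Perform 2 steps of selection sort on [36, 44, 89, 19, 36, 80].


Initial: [36, 44, 89, 19, 36, 80]
Step 1: min=19 at 3
  Swap: [19, 44, 89, 36, 36, 80]
Step 2: min=36 at 3
  Swap: [19, 36, 89, 44, 36, 80]

After 2 steps: [19, 36, 89, 44, 36, 80]


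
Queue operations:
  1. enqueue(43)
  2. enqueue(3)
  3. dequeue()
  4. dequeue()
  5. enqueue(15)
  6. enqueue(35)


enqueue(43) -> [43]
enqueue(3) -> [43, 3]
dequeue()->43, [3]
dequeue()->3, []
enqueue(15) -> [15]
enqueue(35) -> [15, 35]

Final queue: [15, 35]


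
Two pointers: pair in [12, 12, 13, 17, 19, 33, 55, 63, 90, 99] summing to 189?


lo=0(12)+hi=9(99)=111
lo=1(12)+hi=9(99)=111
lo=2(13)+hi=9(99)=112
lo=3(17)+hi=9(99)=116
lo=4(19)+hi=9(99)=118
lo=5(33)+hi=9(99)=132
lo=6(55)+hi=9(99)=154
lo=7(63)+hi=9(99)=162
lo=8(90)+hi=9(99)=189

Yes: 90+99=189


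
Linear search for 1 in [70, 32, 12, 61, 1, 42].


i=0: 70!=1
i=1: 32!=1
i=2: 12!=1
i=3: 61!=1
i=4: 1==1 found!

Found at 4, 5 comps


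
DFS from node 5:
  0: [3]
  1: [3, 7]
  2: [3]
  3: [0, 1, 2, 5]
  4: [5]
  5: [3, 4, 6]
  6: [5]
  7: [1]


Visit 5, push [6, 4, 3]
Visit 3, push [2, 1, 0]
Visit 0, push []
Visit 1, push [7]
Visit 7, push []
Visit 2, push []
Visit 4, push []
Visit 6, push []

DFS order: [5, 3, 0, 1, 7, 2, 4, 6]


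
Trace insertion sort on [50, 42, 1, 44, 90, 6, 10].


Initial: [50, 42, 1, 44, 90, 6, 10]
Insert 42: [42, 50, 1, 44, 90, 6, 10]
Insert 1: [1, 42, 50, 44, 90, 6, 10]
Insert 44: [1, 42, 44, 50, 90, 6, 10]
Insert 90: [1, 42, 44, 50, 90, 6, 10]
Insert 6: [1, 6, 42, 44, 50, 90, 10]
Insert 10: [1, 6, 10, 42, 44, 50, 90]

Sorted: [1, 6, 10, 42, 44, 50, 90]


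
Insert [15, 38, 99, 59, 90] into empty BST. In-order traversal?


Insert 15: root
Insert 38: R from 15
Insert 99: R from 15 -> R from 38
Insert 59: R from 15 -> R from 38 -> L from 99
Insert 90: R from 15 -> R from 38 -> L from 99 -> R from 59

In-order: [15, 38, 59, 90, 99]


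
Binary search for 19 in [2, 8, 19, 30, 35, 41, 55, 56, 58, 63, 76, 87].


Step 1: lo=0, hi=11, mid=5, val=41
Step 2: lo=0, hi=4, mid=2, val=19

Found at index 2


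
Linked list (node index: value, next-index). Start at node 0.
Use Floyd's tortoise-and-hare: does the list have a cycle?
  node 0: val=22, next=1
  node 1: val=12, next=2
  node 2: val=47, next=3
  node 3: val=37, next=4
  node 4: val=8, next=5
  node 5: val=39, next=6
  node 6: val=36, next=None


Floyd's tortoise (slow, +1) and hare (fast, +2):
  init: slow=0, fast=0
  step 1: slow=1, fast=2
  step 2: slow=2, fast=4
  step 3: slow=3, fast=6
  step 4: fast -> None, no cycle

Cycle: no


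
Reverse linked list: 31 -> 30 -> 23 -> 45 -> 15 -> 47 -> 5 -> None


Step 1: curr=31, set curr.next=prev(None) | reversed so far: 31
Step 2: curr=30, set curr.next=prev(31) | reversed so far: 30 -> 31
Step 3: curr=23, set curr.next=prev(30) | reversed so far: 23 -> 30 -> 31
Step 4: curr=45, set curr.next=prev(23) | reversed so far: 45 -> 23 -> 30 -> 31
Step 5: curr=15, set curr.next=prev(45) | reversed so far: 15 -> 45 -> 23 -> 30 -> 31
Step 6: curr=47, set curr.next=prev(15) | reversed so far: 47 -> 15 -> 45 -> 23 -> 30 -> 31
Step 7: curr=5, set curr.next=prev(47) | reversed so far: 5 -> 47 -> 15 -> 45 -> 23 -> 30 -> 31

5 -> 47 -> 15 -> 45 -> 23 -> 30 -> 31 -> None


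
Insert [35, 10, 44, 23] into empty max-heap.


Insert 35: [35]
Insert 10: [35, 10]
Insert 44: [44, 10, 35]
Insert 23: [44, 23, 35, 10]

Final heap: [44, 23, 35, 10]


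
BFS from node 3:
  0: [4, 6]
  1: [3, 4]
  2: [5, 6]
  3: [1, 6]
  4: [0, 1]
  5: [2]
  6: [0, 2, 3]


Visit 3, enqueue [1, 6]
Visit 1, enqueue [4]
Visit 6, enqueue [0, 2]
Visit 4, enqueue []
Visit 0, enqueue []
Visit 2, enqueue [5]
Visit 5, enqueue []

BFS order: [3, 1, 6, 4, 0, 2, 5]


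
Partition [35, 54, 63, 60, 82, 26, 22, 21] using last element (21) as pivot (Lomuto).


Pivot: 21
Place pivot at 0: [21, 54, 63, 60, 82, 26, 22, 35]

Partitioned: [21, 54, 63, 60, 82, 26, 22, 35]


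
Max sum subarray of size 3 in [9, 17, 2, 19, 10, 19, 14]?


[0:3]: 28
[1:4]: 38
[2:5]: 31
[3:6]: 48
[4:7]: 43

Max: 48 at [3:6]


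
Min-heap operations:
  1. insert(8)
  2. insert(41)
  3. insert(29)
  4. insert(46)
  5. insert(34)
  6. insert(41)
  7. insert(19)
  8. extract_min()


insert(8) -> [8]
insert(41) -> [8, 41]
insert(29) -> [8, 41, 29]
insert(46) -> [8, 41, 29, 46]
insert(34) -> [8, 34, 29, 46, 41]
insert(41) -> [8, 34, 29, 46, 41, 41]
insert(19) -> [8, 34, 19, 46, 41, 41, 29]
extract_min()->8, [19, 34, 29, 46, 41, 41]

Final heap: [19, 34, 29, 46, 41, 41]


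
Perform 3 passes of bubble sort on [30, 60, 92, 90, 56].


Initial: [30, 60, 92, 90, 56]
Pass 1: [30, 60, 90, 56, 92] (2 swaps)
Pass 2: [30, 60, 56, 90, 92] (1 swaps)
Pass 3: [30, 56, 60, 90, 92] (1 swaps)

After 3 passes: [30, 56, 60, 90, 92]


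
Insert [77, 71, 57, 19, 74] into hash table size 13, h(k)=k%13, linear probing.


Insert 77: h=12 -> slot 12
Insert 71: h=6 -> slot 6
Insert 57: h=5 -> slot 5
Insert 19: h=6, 1 probes -> slot 7
Insert 74: h=9 -> slot 9

Table: [None, None, None, None, None, 57, 71, 19, None, 74, None, None, 77]


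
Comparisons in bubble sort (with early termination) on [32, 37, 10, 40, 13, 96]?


Algorithm: bubble sort (with early termination)
Input: [32, 37, 10, 40, 13, 96]
Sorted: [10, 13, 32, 37, 40, 96]

14


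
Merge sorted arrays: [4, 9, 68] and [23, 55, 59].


Take 4 from A
Take 9 from A
Take 23 from B
Take 55 from B
Take 59 from B

Merged: [4, 9, 23, 55, 59, 68]


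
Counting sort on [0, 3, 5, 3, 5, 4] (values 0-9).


Input: [0, 3, 5, 3, 5, 4]
Counts: [1, 0, 0, 2, 1, 2, 0, 0, 0, 0]

Sorted: [0, 3, 3, 4, 5, 5]


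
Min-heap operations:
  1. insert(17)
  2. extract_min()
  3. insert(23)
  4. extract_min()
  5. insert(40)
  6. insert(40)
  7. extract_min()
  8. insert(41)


insert(17) -> [17]
extract_min()->17, []
insert(23) -> [23]
extract_min()->23, []
insert(40) -> [40]
insert(40) -> [40, 40]
extract_min()->40, [40]
insert(41) -> [40, 41]

Final heap: [40, 41]


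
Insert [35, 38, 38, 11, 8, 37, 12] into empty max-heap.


Insert 35: [35]
Insert 38: [38, 35]
Insert 38: [38, 35, 38]
Insert 11: [38, 35, 38, 11]
Insert 8: [38, 35, 38, 11, 8]
Insert 37: [38, 35, 38, 11, 8, 37]
Insert 12: [38, 35, 38, 11, 8, 37, 12]

Final heap: [38, 35, 38, 11, 8, 37, 12]


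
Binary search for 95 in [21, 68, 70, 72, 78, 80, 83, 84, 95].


Step 1: lo=0, hi=8, mid=4, val=78
Step 2: lo=5, hi=8, mid=6, val=83
Step 3: lo=7, hi=8, mid=7, val=84
Step 4: lo=8, hi=8, mid=8, val=95

Found at index 8


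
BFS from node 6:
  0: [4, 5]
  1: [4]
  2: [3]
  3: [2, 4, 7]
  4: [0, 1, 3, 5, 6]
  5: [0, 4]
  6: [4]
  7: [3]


Visit 6, enqueue [4]
Visit 4, enqueue [0, 1, 3, 5]
Visit 0, enqueue []
Visit 1, enqueue []
Visit 3, enqueue [2, 7]
Visit 5, enqueue []
Visit 2, enqueue []
Visit 7, enqueue []

BFS order: [6, 4, 0, 1, 3, 5, 2, 7]


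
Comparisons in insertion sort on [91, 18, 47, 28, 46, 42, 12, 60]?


Algorithm: insertion sort
Input: [91, 18, 47, 28, 46, 42, 12, 60]
Sorted: [12, 18, 28, 42, 46, 47, 60, 91]

21


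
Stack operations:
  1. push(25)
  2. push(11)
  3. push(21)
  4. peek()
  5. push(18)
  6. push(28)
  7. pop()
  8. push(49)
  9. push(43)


push(25) -> [25]
push(11) -> [25, 11]
push(21) -> [25, 11, 21]
peek()->21
push(18) -> [25, 11, 21, 18]
push(28) -> [25, 11, 21, 18, 28]
pop()->28, [25, 11, 21, 18]
push(49) -> [25, 11, 21, 18, 49]
push(43) -> [25, 11, 21, 18, 49, 43]

Final stack: [25, 11, 21, 18, 49, 43]


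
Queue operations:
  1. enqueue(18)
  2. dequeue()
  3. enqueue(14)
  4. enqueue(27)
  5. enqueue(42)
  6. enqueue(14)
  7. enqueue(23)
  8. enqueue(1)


enqueue(18) -> [18]
dequeue()->18, []
enqueue(14) -> [14]
enqueue(27) -> [14, 27]
enqueue(42) -> [14, 27, 42]
enqueue(14) -> [14, 27, 42, 14]
enqueue(23) -> [14, 27, 42, 14, 23]
enqueue(1) -> [14, 27, 42, 14, 23, 1]

Final queue: [14, 27, 42, 14, 23, 1]


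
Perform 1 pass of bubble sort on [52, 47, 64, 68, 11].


Initial: [52, 47, 64, 68, 11]
Pass 1: [47, 52, 64, 11, 68] (2 swaps)

After 1 pass: [47, 52, 64, 11, 68]


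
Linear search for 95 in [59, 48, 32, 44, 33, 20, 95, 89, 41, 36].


i=0: 59!=95
i=1: 48!=95
i=2: 32!=95
i=3: 44!=95
i=4: 33!=95
i=5: 20!=95
i=6: 95==95 found!

Found at 6, 7 comps


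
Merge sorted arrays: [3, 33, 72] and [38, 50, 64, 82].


Take 3 from A
Take 33 from A
Take 38 from B
Take 50 from B
Take 64 from B
Take 72 from A

Merged: [3, 33, 38, 50, 64, 72, 82]


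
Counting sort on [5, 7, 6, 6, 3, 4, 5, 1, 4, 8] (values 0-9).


Input: [5, 7, 6, 6, 3, 4, 5, 1, 4, 8]
Counts: [0, 1, 0, 1, 2, 2, 2, 1, 1, 0]

Sorted: [1, 3, 4, 4, 5, 5, 6, 6, 7, 8]


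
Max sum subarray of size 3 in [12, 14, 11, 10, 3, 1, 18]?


[0:3]: 37
[1:4]: 35
[2:5]: 24
[3:6]: 14
[4:7]: 22

Max: 37 at [0:3]


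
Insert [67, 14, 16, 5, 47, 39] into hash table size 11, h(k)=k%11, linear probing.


Insert 67: h=1 -> slot 1
Insert 14: h=3 -> slot 3
Insert 16: h=5 -> slot 5
Insert 5: h=5, 1 probes -> slot 6
Insert 47: h=3, 1 probes -> slot 4
Insert 39: h=6, 1 probes -> slot 7

Table: [None, 67, None, 14, 47, 16, 5, 39, None, None, None]


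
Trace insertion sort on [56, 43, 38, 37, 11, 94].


Initial: [56, 43, 38, 37, 11, 94]
Insert 43: [43, 56, 38, 37, 11, 94]
Insert 38: [38, 43, 56, 37, 11, 94]
Insert 37: [37, 38, 43, 56, 11, 94]
Insert 11: [11, 37, 38, 43, 56, 94]
Insert 94: [11, 37, 38, 43, 56, 94]

Sorted: [11, 37, 38, 43, 56, 94]


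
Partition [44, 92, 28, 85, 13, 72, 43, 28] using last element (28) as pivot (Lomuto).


Pivot: 28
  28 <= 28: swap -> [28, 92, 44, 85, 13, 72, 43, 28]
  13 <= 28: swap -> [28, 13, 44, 85, 92, 72, 43, 28]
Place pivot at 2: [28, 13, 28, 85, 92, 72, 43, 44]

Partitioned: [28, 13, 28, 85, 92, 72, 43, 44]


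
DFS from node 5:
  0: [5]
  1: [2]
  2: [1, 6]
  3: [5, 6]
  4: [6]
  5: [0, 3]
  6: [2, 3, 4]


Visit 5, push [3, 0]
Visit 0, push []
Visit 3, push [6]
Visit 6, push [4, 2]
Visit 2, push [1]
Visit 1, push []
Visit 4, push []

DFS order: [5, 0, 3, 6, 2, 1, 4]


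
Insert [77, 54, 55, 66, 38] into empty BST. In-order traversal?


Insert 77: root
Insert 54: L from 77
Insert 55: L from 77 -> R from 54
Insert 66: L from 77 -> R from 54 -> R from 55
Insert 38: L from 77 -> L from 54

In-order: [38, 54, 55, 66, 77]


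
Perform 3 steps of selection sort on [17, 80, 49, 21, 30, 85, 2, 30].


Initial: [17, 80, 49, 21, 30, 85, 2, 30]
Step 1: min=2 at 6
  Swap: [2, 80, 49, 21, 30, 85, 17, 30]
Step 2: min=17 at 6
  Swap: [2, 17, 49, 21, 30, 85, 80, 30]
Step 3: min=21 at 3
  Swap: [2, 17, 21, 49, 30, 85, 80, 30]

After 3 steps: [2, 17, 21, 49, 30, 85, 80, 30]


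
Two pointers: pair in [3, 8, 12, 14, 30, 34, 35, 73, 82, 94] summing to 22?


lo=0(3)+hi=9(94)=97
lo=0(3)+hi=8(82)=85
lo=0(3)+hi=7(73)=76
lo=0(3)+hi=6(35)=38
lo=0(3)+hi=5(34)=37
lo=0(3)+hi=4(30)=33
lo=0(3)+hi=3(14)=17
lo=1(8)+hi=3(14)=22

Yes: 8+14=22


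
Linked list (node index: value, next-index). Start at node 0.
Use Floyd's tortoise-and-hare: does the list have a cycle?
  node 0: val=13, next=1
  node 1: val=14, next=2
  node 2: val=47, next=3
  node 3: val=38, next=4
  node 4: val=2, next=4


Floyd's tortoise (slow, +1) and hare (fast, +2):
  init: slow=0, fast=0
  step 1: slow=1, fast=2
  step 2: slow=2, fast=4
  step 3: slow=3, fast=4
  step 4: slow=4, fast=4
  slow == fast at node 4: cycle detected

Cycle: yes


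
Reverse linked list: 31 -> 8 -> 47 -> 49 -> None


Step 1: curr=31, set curr.next=prev(None) | reversed so far: 31
Step 2: curr=8, set curr.next=prev(31) | reversed so far: 8 -> 31
Step 3: curr=47, set curr.next=prev(8) | reversed so far: 47 -> 8 -> 31
Step 4: curr=49, set curr.next=prev(47) | reversed so far: 49 -> 47 -> 8 -> 31

49 -> 47 -> 8 -> 31 -> None


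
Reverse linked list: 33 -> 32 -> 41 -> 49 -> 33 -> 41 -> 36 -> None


Step 1: curr=33, set curr.next=prev(None) | reversed so far: 33
Step 2: curr=32, set curr.next=prev(33) | reversed so far: 32 -> 33
Step 3: curr=41, set curr.next=prev(32) | reversed so far: 41 -> 32 -> 33
Step 4: curr=49, set curr.next=prev(41) | reversed so far: 49 -> 41 -> 32 -> 33
Step 5: curr=33, set curr.next=prev(49) | reversed so far: 33 -> 49 -> 41 -> 32 -> 33
Step 6: curr=41, set curr.next=prev(33) | reversed so far: 41 -> 33 -> 49 -> 41 -> 32 -> 33
Step 7: curr=36, set curr.next=prev(41) | reversed so far: 36 -> 41 -> 33 -> 49 -> 41 -> 32 -> 33

36 -> 41 -> 33 -> 49 -> 41 -> 32 -> 33 -> None
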